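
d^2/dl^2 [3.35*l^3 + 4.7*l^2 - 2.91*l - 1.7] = 20.1*l + 9.4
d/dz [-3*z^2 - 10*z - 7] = -6*z - 10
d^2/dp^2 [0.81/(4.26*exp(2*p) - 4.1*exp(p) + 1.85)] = ((3.321 - 13.8024*exp(p))*(4.26*exp(2*p) - 4.1*exp(p) + 1.85) + 0.81*(8.52*exp(p) - 4.1)*(17.04*exp(p) - 8.2)*exp(p))*exp(p)/(4.26*exp(2*p) - 4.1*exp(p) + 1.85)^3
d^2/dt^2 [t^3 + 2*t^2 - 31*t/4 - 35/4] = 6*t + 4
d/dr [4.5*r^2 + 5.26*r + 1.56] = 9.0*r + 5.26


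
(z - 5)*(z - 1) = z^2 - 6*z + 5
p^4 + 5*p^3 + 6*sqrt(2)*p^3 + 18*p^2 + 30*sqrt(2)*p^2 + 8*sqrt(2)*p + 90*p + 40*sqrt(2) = (p + 5)*(p + sqrt(2))^2*(p + 4*sqrt(2))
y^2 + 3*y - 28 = (y - 4)*(y + 7)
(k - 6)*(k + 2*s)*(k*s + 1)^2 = k^4*s^2 + 2*k^3*s^3 - 6*k^3*s^2 + 2*k^3*s - 12*k^2*s^3 + 4*k^2*s^2 - 12*k^2*s + k^2 - 24*k*s^2 + 2*k*s - 6*k - 12*s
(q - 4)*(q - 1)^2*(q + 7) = q^4 + q^3 - 33*q^2 + 59*q - 28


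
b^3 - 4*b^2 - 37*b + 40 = (b - 8)*(b - 1)*(b + 5)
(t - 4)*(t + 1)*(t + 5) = t^3 + 2*t^2 - 19*t - 20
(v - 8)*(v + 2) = v^2 - 6*v - 16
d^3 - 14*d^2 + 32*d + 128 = (d - 8)^2*(d + 2)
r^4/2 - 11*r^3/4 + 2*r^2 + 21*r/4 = r*(r/2 + 1/2)*(r - 7/2)*(r - 3)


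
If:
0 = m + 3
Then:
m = -3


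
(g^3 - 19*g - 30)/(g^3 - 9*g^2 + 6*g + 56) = (g^2 - 2*g - 15)/(g^2 - 11*g + 28)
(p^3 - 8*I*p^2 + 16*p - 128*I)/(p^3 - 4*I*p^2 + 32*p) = (p - 4*I)/p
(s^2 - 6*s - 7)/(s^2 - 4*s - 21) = (s + 1)/(s + 3)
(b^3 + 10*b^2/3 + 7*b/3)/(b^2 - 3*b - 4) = b*(3*b + 7)/(3*(b - 4))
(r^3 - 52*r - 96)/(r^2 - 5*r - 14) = (r^2 - 2*r - 48)/(r - 7)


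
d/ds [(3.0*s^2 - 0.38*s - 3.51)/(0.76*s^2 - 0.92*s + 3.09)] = (-2.4712*s^2 + 23.8752*s - 4.4034)/(0.5776*s^4 - 1.3984*s^3 + 5.5432*s^2 - 5.6856*s + 9.5481)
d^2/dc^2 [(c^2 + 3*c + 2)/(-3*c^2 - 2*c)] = 2*(-21*c^3 - 54*c^2 - 36*c - 8)/(c^3*(27*c^3 + 54*c^2 + 36*c + 8))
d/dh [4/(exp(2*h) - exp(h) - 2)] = (4 - 8*exp(h))*exp(h)/(-exp(2*h) + exp(h) + 2)^2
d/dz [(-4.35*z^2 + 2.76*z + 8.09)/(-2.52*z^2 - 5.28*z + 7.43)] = (29.9232*z^2 - 23.8674*z + 63.222)/(6.3504*z^4 + 26.6112*z^3 - 9.5688*z^2 - 78.4608*z + 55.2049)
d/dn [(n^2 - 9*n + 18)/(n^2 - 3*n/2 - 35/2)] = 2*(15*n^2 - 142*n + 369)/(4*n^4 - 12*n^3 - 131*n^2 + 210*n + 1225)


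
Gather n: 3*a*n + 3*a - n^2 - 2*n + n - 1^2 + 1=3*a - n^2 + n*(3*a - 1)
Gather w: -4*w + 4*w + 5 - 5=0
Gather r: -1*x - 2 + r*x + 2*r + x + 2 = r*(x + 2)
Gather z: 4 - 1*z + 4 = 8 - z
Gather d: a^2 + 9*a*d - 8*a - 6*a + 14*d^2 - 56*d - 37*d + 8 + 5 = a^2 - 14*a + 14*d^2 + d*(9*a - 93) + 13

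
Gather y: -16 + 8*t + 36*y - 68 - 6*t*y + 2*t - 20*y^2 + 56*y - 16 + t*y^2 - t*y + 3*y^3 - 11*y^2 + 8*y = 10*t + 3*y^3 + y^2*(t - 31) + y*(100 - 7*t) - 100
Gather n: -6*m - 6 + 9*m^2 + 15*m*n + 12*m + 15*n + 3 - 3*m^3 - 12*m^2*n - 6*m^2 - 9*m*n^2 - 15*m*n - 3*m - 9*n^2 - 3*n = -3*m^3 + 3*m^2 + 3*m + n^2*(-9*m - 9) + n*(12 - 12*m^2) - 3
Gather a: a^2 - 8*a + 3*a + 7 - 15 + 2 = a^2 - 5*a - 6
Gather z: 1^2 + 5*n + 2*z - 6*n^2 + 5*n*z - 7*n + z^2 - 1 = -6*n^2 - 2*n + z^2 + z*(5*n + 2)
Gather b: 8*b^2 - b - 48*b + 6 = 8*b^2 - 49*b + 6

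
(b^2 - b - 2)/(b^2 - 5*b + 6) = (b + 1)/(b - 3)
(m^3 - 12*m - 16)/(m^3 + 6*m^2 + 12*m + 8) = (m - 4)/(m + 2)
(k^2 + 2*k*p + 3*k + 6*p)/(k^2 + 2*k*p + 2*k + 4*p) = (k + 3)/(k + 2)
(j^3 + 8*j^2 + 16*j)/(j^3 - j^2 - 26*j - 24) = j*(j + 4)/(j^2 - 5*j - 6)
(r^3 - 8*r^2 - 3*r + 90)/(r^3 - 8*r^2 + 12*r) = (r^2 - 2*r - 15)/(r*(r - 2))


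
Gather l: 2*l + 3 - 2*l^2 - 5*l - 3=-2*l^2 - 3*l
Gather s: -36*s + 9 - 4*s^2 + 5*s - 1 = -4*s^2 - 31*s + 8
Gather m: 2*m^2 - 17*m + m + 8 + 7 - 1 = 2*m^2 - 16*m + 14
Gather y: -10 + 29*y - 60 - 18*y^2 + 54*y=-18*y^2 + 83*y - 70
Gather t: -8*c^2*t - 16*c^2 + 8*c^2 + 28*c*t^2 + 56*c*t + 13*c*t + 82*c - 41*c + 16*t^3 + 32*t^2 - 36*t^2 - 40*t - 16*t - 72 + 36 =-8*c^2 + 41*c + 16*t^3 + t^2*(28*c - 4) + t*(-8*c^2 + 69*c - 56) - 36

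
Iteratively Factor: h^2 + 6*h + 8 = (h + 4)*(h + 2)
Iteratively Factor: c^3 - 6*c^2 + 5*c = (c)*(c^2 - 6*c + 5) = c*(c - 5)*(c - 1)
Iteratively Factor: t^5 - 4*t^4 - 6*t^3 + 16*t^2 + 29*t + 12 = (t + 1)*(t^4 - 5*t^3 - t^2 + 17*t + 12) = (t - 4)*(t + 1)*(t^3 - t^2 - 5*t - 3) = (t - 4)*(t - 3)*(t + 1)*(t^2 + 2*t + 1) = (t - 4)*(t - 3)*(t + 1)^2*(t + 1)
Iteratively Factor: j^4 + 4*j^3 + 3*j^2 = (j)*(j^3 + 4*j^2 + 3*j) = j*(j + 3)*(j^2 + j) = j^2*(j + 3)*(j + 1)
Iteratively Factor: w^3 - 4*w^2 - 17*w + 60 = (w - 3)*(w^2 - w - 20) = (w - 3)*(w + 4)*(w - 5)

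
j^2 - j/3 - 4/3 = (j - 4/3)*(j + 1)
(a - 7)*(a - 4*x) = a^2 - 4*a*x - 7*a + 28*x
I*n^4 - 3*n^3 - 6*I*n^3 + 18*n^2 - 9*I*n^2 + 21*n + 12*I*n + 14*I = (n - 7)*(n + I)*(n + 2*I)*(I*n + I)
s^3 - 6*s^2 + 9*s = s*(s - 3)^2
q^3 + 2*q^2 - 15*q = q*(q - 3)*(q + 5)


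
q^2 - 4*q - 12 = (q - 6)*(q + 2)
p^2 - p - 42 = (p - 7)*(p + 6)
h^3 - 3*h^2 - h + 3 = (h - 3)*(h - 1)*(h + 1)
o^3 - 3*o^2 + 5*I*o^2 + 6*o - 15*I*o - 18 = (o - 3)*(o - I)*(o + 6*I)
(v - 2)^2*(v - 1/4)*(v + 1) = v^4 - 13*v^3/4 + 3*v^2/4 + 4*v - 1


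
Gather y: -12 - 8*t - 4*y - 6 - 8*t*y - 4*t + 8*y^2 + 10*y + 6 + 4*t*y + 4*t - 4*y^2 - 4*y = -8*t + 4*y^2 + y*(2 - 4*t) - 12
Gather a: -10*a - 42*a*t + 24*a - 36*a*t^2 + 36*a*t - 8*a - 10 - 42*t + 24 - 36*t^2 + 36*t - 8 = a*(-36*t^2 - 6*t + 6) - 36*t^2 - 6*t + 6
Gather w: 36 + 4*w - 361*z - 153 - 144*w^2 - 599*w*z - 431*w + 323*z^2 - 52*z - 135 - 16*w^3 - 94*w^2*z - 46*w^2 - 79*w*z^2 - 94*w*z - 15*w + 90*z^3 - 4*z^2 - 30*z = -16*w^3 + w^2*(-94*z - 190) + w*(-79*z^2 - 693*z - 442) + 90*z^3 + 319*z^2 - 443*z - 252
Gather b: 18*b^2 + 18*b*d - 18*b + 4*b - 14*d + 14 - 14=18*b^2 + b*(18*d - 14) - 14*d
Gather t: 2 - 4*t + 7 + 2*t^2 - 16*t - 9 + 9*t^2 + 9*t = 11*t^2 - 11*t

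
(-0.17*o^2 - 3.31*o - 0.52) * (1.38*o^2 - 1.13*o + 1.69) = -0.2346*o^4 - 4.3757*o^3 + 2.7354*o^2 - 5.0063*o - 0.8788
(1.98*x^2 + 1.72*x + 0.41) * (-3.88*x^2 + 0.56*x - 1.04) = -7.6824*x^4 - 5.5648*x^3 - 2.6868*x^2 - 1.5592*x - 0.4264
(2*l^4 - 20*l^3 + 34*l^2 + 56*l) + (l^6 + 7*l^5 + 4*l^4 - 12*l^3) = l^6 + 7*l^5 + 6*l^4 - 32*l^3 + 34*l^2 + 56*l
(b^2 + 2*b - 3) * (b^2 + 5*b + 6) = b^4 + 7*b^3 + 13*b^2 - 3*b - 18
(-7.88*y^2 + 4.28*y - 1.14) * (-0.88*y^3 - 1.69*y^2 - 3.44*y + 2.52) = 6.9344*y^5 + 9.5508*y^4 + 20.8772*y^3 - 32.6542*y^2 + 14.7072*y - 2.8728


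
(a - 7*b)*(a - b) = a^2 - 8*a*b + 7*b^2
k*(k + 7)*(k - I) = k^3 + 7*k^2 - I*k^2 - 7*I*k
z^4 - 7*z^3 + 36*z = z*(z - 6)*(z - 3)*(z + 2)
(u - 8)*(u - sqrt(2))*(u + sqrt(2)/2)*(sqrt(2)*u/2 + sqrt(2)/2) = sqrt(2)*u^4/2 - 7*sqrt(2)*u^3/2 - u^3/2 - 9*sqrt(2)*u^2/2 + 7*u^2/2 + 4*u + 7*sqrt(2)*u/2 + 4*sqrt(2)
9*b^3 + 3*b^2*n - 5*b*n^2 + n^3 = (-3*b + n)^2*(b + n)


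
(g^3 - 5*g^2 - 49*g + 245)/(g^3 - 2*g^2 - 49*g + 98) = (g - 5)/(g - 2)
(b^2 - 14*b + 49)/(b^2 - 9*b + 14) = (b - 7)/(b - 2)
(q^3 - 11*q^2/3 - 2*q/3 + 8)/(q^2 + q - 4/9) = 3*(q^2 - 5*q + 6)/(3*q - 1)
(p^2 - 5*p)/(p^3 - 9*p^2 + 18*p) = (p - 5)/(p^2 - 9*p + 18)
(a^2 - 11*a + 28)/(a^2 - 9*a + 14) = (a - 4)/(a - 2)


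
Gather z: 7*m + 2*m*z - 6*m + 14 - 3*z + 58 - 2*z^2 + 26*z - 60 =m - 2*z^2 + z*(2*m + 23) + 12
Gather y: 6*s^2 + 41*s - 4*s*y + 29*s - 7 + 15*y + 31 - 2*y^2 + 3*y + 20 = 6*s^2 + 70*s - 2*y^2 + y*(18 - 4*s) + 44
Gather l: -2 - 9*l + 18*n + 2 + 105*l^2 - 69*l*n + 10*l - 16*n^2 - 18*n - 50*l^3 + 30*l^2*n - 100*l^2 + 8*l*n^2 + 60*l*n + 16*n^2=-50*l^3 + l^2*(30*n + 5) + l*(8*n^2 - 9*n + 1)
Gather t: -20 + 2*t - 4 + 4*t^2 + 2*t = 4*t^2 + 4*t - 24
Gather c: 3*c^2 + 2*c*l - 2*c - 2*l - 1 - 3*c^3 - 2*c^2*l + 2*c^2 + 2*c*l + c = -3*c^3 + c^2*(5 - 2*l) + c*(4*l - 1) - 2*l - 1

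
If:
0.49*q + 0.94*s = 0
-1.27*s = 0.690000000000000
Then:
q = 1.04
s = -0.54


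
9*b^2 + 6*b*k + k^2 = (3*b + k)^2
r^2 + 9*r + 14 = (r + 2)*(r + 7)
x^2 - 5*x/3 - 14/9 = (x - 7/3)*(x + 2/3)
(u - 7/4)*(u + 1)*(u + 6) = u^3 + 21*u^2/4 - 25*u/4 - 21/2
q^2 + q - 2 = (q - 1)*(q + 2)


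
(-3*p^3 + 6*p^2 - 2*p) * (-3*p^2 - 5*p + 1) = 9*p^5 - 3*p^4 - 27*p^3 + 16*p^2 - 2*p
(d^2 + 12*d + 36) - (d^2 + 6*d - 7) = 6*d + 43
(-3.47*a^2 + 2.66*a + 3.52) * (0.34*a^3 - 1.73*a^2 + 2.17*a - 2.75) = -1.1798*a^5 + 6.9075*a^4 - 10.9349*a^3 + 9.2251*a^2 + 0.323399999999999*a - 9.68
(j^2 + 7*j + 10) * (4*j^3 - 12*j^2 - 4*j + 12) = 4*j^5 + 16*j^4 - 48*j^3 - 136*j^2 + 44*j + 120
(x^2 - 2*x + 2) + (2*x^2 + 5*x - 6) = 3*x^2 + 3*x - 4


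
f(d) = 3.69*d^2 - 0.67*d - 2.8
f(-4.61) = 78.71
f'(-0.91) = -7.39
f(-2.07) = 14.40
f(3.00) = 28.40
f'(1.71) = 11.95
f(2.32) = 15.51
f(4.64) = 73.54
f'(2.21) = 15.64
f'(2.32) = 16.45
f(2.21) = 13.74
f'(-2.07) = -15.95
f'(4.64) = 33.57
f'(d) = 7.38*d - 0.67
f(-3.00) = 32.42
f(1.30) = 2.57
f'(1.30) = 8.92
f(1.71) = 6.84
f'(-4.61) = -34.69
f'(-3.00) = -22.81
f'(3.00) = 21.47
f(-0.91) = 0.87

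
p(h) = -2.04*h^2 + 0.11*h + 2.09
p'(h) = 0.11 - 4.08*h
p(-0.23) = 1.96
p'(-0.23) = 1.05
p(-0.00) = 2.09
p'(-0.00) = 0.11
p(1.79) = -4.25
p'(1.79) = -7.19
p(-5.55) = -61.36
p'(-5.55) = 22.75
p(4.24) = -34.12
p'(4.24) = -17.19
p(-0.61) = 1.26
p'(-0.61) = 2.60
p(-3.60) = -24.74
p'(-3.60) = 14.80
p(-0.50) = 1.52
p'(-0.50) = 2.15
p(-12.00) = -292.99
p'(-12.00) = 49.07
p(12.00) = -290.35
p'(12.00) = -48.85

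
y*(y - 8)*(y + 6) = y^3 - 2*y^2 - 48*y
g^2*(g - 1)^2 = g^4 - 2*g^3 + g^2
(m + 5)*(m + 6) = m^2 + 11*m + 30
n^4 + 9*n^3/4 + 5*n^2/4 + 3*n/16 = n*(n + 1/4)*(n + 1/2)*(n + 3/2)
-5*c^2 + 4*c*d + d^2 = (-c + d)*(5*c + d)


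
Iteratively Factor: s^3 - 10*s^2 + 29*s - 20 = (s - 1)*(s^2 - 9*s + 20) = (s - 4)*(s - 1)*(s - 5)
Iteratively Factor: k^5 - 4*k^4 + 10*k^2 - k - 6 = (k - 3)*(k^4 - k^3 - 3*k^2 + k + 2) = (k - 3)*(k - 1)*(k^3 - 3*k - 2) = (k - 3)*(k - 1)*(k + 1)*(k^2 - k - 2) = (k - 3)*(k - 1)*(k + 1)^2*(k - 2)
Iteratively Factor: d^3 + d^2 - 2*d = (d)*(d^2 + d - 2) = d*(d + 2)*(d - 1)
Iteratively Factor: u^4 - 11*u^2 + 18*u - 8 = (u - 1)*(u^3 + u^2 - 10*u + 8) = (u - 1)^2*(u^2 + 2*u - 8) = (u - 1)^2*(u + 4)*(u - 2)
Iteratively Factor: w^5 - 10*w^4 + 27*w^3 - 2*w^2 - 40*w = (w + 1)*(w^4 - 11*w^3 + 38*w^2 - 40*w) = (w - 5)*(w + 1)*(w^3 - 6*w^2 + 8*w) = w*(w - 5)*(w + 1)*(w^2 - 6*w + 8) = w*(w - 5)*(w - 2)*(w + 1)*(w - 4)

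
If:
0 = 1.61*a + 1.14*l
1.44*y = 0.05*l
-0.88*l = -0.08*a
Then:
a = 0.00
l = 0.00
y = 0.00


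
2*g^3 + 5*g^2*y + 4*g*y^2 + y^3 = (g + y)^2*(2*g + y)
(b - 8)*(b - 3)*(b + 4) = b^3 - 7*b^2 - 20*b + 96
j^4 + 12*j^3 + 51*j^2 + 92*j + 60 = (j + 2)^2*(j + 3)*(j + 5)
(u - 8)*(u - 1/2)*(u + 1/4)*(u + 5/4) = u^4 - 7*u^3 - 135*u^2/16 + 107*u/32 + 5/4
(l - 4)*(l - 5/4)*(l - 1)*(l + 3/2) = l^4 - 19*l^3/4 + 7*l^2/8 + 83*l/8 - 15/2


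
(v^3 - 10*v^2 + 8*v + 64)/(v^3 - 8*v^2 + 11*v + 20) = (v^2 - 6*v - 16)/(v^2 - 4*v - 5)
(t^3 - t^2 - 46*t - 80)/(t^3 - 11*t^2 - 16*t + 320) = (t + 2)/(t - 8)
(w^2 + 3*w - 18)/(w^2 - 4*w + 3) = (w + 6)/(w - 1)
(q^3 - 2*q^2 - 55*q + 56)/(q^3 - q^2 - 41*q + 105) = (q^2 - 9*q + 8)/(q^2 - 8*q + 15)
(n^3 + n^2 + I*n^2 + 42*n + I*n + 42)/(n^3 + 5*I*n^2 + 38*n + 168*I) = (n + 1)/(n + 4*I)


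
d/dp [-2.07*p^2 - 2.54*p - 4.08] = -4.14*p - 2.54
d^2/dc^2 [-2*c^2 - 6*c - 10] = -4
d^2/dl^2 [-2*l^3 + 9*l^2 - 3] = 18 - 12*l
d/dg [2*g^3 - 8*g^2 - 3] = 2*g*(3*g - 8)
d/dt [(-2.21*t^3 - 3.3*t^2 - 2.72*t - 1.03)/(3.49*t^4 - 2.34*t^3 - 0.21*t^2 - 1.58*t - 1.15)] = (7.7129*t^6 + 23.034*t^5 + 21.2205*t^4 + 8.6328*t^3 + 5.0367*t^2 + 7.1574*t + 1.5006)/(12.1801*t^8 - 16.3332*t^7 + 4.0098*t^6 - 10.0456*t^5 - 0.588499999999999*t^4 + 6.0456*t^3 + 2.9794*t^2 + 3.634*t + 1.3225)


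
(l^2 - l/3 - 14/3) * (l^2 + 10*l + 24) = l^4 + 29*l^3/3 + 16*l^2 - 164*l/3 - 112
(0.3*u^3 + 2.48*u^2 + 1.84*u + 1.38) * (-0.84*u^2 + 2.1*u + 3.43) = -0.252*u^5 - 1.4532*u^4 + 4.6914*u^3 + 11.2112*u^2 + 9.2092*u + 4.7334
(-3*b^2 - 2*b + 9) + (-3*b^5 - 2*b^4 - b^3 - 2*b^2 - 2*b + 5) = -3*b^5 - 2*b^4 - b^3 - 5*b^2 - 4*b + 14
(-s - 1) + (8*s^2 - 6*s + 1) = 8*s^2 - 7*s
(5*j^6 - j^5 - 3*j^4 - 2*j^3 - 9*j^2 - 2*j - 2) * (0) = 0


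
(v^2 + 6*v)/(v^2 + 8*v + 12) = v/(v + 2)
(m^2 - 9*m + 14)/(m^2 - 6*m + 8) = (m - 7)/(m - 4)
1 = 1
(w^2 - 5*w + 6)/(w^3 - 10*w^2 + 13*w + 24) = (w - 2)/(w^2 - 7*w - 8)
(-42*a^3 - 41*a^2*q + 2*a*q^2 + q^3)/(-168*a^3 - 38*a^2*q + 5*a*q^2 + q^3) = (a + q)/(4*a + q)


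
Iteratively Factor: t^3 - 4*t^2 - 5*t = (t + 1)*(t^2 - 5*t) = t*(t + 1)*(t - 5)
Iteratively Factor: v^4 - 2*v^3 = (v)*(v^3 - 2*v^2) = v^2*(v^2 - 2*v) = v^2*(v - 2)*(v)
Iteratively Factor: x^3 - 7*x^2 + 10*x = (x - 5)*(x^2 - 2*x) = (x - 5)*(x - 2)*(x)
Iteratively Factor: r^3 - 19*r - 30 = (r - 5)*(r^2 + 5*r + 6) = (r - 5)*(r + 3)*(r + 2)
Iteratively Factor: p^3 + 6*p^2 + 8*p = (p)*(p^2 + 6*p + 8) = p*(p + 2)*(p + 4)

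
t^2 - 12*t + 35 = (t - 7)*(t - 5)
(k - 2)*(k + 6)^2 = k^3 + 10*k^2 + 12*k - 72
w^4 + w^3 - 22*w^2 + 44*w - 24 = (w - 2)^2*(w - 1)*(w + 6)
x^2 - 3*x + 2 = (x - 2)*(x - 1)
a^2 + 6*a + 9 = (a + 3)^2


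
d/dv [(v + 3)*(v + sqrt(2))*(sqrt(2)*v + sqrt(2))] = 3*sqrt(2)*v^2 + 4*v + 8*sqrt(2)*v + 3*sqrt(2) + 8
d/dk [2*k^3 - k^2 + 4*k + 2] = 6*k^2 - 2*k + 4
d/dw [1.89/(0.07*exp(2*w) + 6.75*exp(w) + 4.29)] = (-0.2646*exp(w) - 12.7575)*exp(w)/(0.07*exp(2*w) + 6.75*exp(w) + 4.29)^2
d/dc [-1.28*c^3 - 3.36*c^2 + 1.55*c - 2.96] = -3.84*c^2 - 6.72*c + 1.55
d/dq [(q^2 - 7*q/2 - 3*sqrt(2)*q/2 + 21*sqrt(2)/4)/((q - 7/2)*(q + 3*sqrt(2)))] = 9*sqrt(2)/(2*(q^2 + 6*sqrt(2)*q + 18))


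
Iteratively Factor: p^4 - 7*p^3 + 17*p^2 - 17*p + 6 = (p - 2)*(p^3 - 5*p^2 + 7*p - 3) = (p - 2)*(p - 1)*(p^2 - 4*p + 3) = (p - 3)*(p - 2)*(p - 1)*(p - 1)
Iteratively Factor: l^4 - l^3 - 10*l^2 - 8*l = (l - 4)*(l^3 + 3*l^2 + 2*l) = (l - 4)*(l + 2)*(l^2 + l) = (l - 4)*(l + 1)*(l + 2)*(l)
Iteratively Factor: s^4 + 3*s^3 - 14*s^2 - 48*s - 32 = (s - 4)*(s^3 + 7*s^2 + 14*s + 8) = (s - 4)*(s + 4)*(s^2 + 3*s + 2) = (s - 4)*(s + 2)*(s + 4)*(s + 1)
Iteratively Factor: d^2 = (d)*(d)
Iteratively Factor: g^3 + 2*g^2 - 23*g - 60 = (g + 3)*(g^2 - g - 20) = (g - 5)*(g + 3)*(g + 4)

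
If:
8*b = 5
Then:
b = 5/8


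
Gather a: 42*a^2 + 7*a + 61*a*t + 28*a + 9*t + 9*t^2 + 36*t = 42*a^2 + a*(61*t + 35) + 9*t^2 + 45*t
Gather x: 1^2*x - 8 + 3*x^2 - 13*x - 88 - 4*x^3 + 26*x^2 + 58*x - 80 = -4*x^3 + 29*x^2 + 46*x - 176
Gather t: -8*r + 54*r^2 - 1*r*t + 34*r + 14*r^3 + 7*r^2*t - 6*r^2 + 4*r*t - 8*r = 14*r^3 + 48*r^2 + 18*r + t*(7*r^2 + 3*r)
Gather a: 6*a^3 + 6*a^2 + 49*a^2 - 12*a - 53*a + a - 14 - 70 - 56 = 6*a^3 + 55*a^2 - 64*a - 140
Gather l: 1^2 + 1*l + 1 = l + 2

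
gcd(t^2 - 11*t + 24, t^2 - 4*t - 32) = t - 8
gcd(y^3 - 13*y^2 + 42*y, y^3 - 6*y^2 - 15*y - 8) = 1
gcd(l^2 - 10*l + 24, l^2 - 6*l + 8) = l - 4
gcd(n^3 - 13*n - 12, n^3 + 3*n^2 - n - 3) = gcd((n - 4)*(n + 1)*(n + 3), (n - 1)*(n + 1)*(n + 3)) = n^2 + 4*n + 3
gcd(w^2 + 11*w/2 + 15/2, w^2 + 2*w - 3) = w + 3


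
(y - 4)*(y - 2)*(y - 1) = y^3 - 7*y^2 + 14*y - 8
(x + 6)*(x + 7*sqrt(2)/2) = x^2 + 7*sqrt(2)*x/2 + 6*x + 21*sqrt(2)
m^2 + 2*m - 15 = (m - 3)*(m + 5)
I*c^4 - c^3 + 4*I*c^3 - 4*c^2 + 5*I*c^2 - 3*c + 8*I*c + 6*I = (c + 1)*(c + 3)*(c + 2*I)*(I*c + 1)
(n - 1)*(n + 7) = n^2 + 6*n - 7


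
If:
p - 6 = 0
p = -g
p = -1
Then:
No Solution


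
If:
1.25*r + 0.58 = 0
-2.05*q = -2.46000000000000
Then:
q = 1.20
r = -0.46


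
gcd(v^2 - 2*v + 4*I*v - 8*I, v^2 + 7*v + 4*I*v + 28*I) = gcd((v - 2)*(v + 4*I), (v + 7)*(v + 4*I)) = v + 4*I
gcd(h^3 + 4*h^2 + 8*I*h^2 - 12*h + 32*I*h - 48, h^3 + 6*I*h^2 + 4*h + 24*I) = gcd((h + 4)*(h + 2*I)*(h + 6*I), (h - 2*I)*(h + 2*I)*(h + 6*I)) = h^2 + 8*I*h - 12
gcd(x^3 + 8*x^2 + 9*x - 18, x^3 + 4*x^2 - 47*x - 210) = x + 6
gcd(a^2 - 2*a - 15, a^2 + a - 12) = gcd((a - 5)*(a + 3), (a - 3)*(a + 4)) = 1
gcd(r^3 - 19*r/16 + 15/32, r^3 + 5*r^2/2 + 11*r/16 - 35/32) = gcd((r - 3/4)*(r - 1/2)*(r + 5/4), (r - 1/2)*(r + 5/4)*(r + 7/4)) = r^2 + 3*r/4 - 5/8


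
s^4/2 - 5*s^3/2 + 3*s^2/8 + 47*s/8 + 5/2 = (s/2 + 1/2)*(s - 4)*(s - 5/2)*(s + 1/2)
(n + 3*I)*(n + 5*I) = n^2 + 8*I*n - 15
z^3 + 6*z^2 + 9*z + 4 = (z + 1)^2*(z + 4)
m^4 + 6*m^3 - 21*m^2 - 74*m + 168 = (m - 3)*(m - 2)*(m + 4)*(m + 7)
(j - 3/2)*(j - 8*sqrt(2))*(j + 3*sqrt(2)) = j^3 - 5*sqrt(2)*j^2 - 3*j^2/2 - 48*j + 15*sqrt(2)*j/2 + 72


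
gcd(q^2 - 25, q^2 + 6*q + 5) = q + 5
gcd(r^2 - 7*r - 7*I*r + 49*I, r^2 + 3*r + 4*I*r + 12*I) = 1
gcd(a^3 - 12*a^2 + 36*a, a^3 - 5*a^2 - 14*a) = a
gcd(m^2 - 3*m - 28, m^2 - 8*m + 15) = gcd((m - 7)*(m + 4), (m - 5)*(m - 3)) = 1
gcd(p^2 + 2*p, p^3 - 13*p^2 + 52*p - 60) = 1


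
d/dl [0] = 0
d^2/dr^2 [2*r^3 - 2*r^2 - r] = 12*r - 4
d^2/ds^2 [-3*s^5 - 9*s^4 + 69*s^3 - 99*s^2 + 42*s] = -60*s^3 - 108*s^2 + 414*s - 198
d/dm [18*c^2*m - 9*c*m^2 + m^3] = 18*c^2 - 18*c*m + 3*m^2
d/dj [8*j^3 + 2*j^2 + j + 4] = 24*j^2 + 4*j + 1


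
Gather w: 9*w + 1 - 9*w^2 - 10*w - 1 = -9*w^2 - w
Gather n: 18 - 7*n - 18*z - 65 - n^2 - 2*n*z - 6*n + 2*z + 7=-n^2 + n*(-2*z - 13) - 16*z - 40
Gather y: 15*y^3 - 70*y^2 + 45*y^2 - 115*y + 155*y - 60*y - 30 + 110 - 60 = 15*y^3 - 25*y^2 - 20*y + 20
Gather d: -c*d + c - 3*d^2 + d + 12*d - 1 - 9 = c - 3*d^2 + d*(13 - c) - 10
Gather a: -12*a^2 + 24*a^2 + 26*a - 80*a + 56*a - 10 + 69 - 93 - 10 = 12*a^2 + 2*a - 44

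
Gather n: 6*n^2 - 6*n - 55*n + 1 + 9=6*n^2 - 61*n + 10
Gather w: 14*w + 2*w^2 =2*w^2 + 14*w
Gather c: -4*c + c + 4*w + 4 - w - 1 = -3*c + 3*w + 3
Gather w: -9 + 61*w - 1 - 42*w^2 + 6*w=-42*w^2 + 67*w - 10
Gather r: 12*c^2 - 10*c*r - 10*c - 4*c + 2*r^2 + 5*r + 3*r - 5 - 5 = 12*c^2 - 14*c + 2*r^2 + r*(8 - 10*c) - 10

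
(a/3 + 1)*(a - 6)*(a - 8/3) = a^3/3 - 17*a^2/9 - 10*a/3 + 16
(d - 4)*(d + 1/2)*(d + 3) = d^3 - d^2/2 - 25*d/2 - 6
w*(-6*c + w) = -6*c*w + w^2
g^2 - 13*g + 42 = (g - 7)*(g - 6)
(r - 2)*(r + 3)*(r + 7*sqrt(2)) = r^3 + r^2 + 7*sqrt(2)*r^2 - 6*r + 7*sqrt(2)*r - 42*sqrt(2)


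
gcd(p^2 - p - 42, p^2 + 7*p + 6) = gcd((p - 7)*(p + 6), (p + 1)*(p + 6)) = p + 6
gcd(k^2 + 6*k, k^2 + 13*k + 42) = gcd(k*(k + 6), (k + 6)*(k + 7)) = k + 6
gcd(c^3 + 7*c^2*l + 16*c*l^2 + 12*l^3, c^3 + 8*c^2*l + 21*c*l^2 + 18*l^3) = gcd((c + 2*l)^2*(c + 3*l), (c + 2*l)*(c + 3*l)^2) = c^2 + 5*c*l + 6*l^2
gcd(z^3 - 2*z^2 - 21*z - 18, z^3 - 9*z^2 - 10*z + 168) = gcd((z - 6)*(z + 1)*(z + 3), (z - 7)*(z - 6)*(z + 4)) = z - 6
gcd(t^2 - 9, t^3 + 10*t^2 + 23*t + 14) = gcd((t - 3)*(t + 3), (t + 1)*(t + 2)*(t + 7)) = 1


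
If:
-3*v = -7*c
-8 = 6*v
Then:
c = -4/7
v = -4/3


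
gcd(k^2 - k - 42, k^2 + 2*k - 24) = k + 6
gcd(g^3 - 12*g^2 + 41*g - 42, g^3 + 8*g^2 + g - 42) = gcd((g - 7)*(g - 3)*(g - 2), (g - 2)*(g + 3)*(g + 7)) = g - 2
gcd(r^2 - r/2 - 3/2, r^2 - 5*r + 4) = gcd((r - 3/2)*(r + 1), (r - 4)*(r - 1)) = 1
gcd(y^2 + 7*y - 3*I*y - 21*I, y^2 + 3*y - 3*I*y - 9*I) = y - 3*I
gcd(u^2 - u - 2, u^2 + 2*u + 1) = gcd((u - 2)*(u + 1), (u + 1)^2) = u + 1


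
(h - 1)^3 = h^3 - 3*h^2 + 3*h - 1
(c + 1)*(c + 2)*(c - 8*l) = c^3 - 8*c^2*l + 3*c^2 - 24*c*l + 2*c - 16*l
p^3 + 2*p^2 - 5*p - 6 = (p - 2)*(p + 1)*(p + 3)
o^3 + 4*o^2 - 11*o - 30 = (o - 3)*(o + 2)*(o + 5)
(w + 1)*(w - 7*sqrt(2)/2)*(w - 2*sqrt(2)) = w^3 - 11*sqrt(2)*w^2/2 + w^2 - 11*sqrt(2)*w/2 + 14*w + 14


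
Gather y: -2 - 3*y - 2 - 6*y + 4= -9*y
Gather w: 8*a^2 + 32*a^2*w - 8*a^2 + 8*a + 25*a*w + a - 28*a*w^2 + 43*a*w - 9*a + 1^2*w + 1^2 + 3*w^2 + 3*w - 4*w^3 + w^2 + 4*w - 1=-4*w^3 + w^2*(4 - 28*a) + w*(32*a^2 + 68*a + 8)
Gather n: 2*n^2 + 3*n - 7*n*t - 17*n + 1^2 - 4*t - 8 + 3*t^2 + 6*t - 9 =2*n^2 + n*(-7*t - 14) + 3*t^2 + 2*t - 16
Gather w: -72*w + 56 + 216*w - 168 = 144*w - 112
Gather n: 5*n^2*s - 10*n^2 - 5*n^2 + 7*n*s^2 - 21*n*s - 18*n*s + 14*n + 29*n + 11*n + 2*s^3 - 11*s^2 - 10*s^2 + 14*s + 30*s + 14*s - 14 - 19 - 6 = n^2*(5*s - 15) + n*(7*s^2 - 39*s + 54) + 2*s^3 - 21*s^2 + 58*s - 39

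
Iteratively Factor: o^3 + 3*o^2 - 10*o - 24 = (o + 2)*(o^2 + o - 12) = (o - 3)*(o + 2)*(o + 4)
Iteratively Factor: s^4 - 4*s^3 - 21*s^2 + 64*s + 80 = (s - 5)*(s^3 + s^2 - 16*s - 16) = (s - 5)*(s + 4)*(s^2 - 3*s - 4) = (s - 5)*(s + 1)*(s + 4)*(s - 4)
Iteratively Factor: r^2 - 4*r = (r - 4)*(r)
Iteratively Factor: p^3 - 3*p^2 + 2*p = (p - 2)*(p^2 - p) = p*(p - 2)*(p - 1)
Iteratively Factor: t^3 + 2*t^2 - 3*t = (t)*(t^2 + 2*t - 3) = t*(t - 1)*(t + 3)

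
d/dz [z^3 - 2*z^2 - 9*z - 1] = 3*z^2 - 4*z - 9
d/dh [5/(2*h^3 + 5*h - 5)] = 5*(-6*h^2 - 5)/(2*h^3 + 5*h - 5)^2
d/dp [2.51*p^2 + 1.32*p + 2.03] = 5.02*p + 1.32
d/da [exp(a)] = exp(a)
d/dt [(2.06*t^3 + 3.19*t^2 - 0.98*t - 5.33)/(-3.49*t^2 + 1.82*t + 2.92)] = (-7.1894*t^4 + 7.4984*t^3 + 20.4312*t^2 - 18.5738*t + 6.839)/(12.1801*t^4 - 12.7036*t^3 - 17.0692*t^2 + 10.6288*t + 8.5264)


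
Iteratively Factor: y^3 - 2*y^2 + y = (y)*(y^2 - 2*y + 1) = y*(y - 1)*(y - 1)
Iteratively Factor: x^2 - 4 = (x + 2)*(x - 2)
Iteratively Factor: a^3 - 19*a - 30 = (a + 3)*(a^2 - 3*a - 10) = (a + 2)*(a + 3)*(a - 5)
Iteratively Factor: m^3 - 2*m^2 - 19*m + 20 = (m - 1)*(m^2 - m - 20) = (m - 5)*(m - 1)*(m + 4)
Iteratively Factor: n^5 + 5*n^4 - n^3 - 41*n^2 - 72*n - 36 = (n + 1)*(n^4 + 4*n^3 - 5*n^2 - 36*n - 36) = (n + 1)*(n + 3)*(n^3 + n^2 - 8*n - 12) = (n + 1)*(n + 2)*(n + 3)*(n^2 - n - 6) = (n - 3)*(n + 1)*(n + 2)*(n + 3)*(n + 2)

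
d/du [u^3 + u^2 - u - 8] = 3*u^2 + 2*u - 1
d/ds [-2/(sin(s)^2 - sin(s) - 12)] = 2*(2*sin(s) - 1)*cos(s)/(sin(s) + cos(s)^2 + 11)^2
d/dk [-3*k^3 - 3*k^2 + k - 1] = -9*k^2 - 6*k + 1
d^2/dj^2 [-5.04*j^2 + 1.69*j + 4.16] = -10.0800000000000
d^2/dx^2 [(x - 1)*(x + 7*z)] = 2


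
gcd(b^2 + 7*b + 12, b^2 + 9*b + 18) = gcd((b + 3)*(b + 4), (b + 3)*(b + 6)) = b + 3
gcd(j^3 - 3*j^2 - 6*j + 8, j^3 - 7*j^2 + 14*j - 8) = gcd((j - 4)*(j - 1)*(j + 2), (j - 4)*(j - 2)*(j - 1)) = j^2 - 5*j + 4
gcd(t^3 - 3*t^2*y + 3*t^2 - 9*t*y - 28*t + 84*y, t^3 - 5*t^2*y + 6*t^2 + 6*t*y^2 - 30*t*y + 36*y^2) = -t + 3*y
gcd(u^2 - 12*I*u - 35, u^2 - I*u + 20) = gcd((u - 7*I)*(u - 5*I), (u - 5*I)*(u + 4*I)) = u - 5*I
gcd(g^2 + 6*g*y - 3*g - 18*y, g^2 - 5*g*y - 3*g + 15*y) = g - 3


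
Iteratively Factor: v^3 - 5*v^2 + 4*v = (v)*(v^2 - 5*v + 4) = v*(v - 1)*(v - 4)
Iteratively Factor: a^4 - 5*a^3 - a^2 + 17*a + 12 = (a - 4)*(a^3 - a^2 - 5*a - 3) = (a - 4)*(a + 1)*(a^2 - 2*a - 3) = (a - 4)*(a + 1)^2*(a - 3)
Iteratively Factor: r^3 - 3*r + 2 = (r - 1)*(r^2 + r - 2) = (r - 1)^2*(r + 2)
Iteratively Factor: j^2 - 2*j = (j - 2)*(j)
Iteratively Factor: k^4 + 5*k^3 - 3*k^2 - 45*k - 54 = (k - 3)*(k^3 + 8*k^2 + 21*k + 18) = (k - 3)*(k + 3)*(k^2 + 5*k + 6) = (k - 3)*(k + 3)^2*(k + 2)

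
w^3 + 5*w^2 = w^2*(w + 5)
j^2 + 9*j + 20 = (j + 4)*(j + 5)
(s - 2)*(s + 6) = s^2 + 4*s - 12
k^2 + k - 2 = (k - 1)*(k + 2)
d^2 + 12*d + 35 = (d + 5)*(d + 7)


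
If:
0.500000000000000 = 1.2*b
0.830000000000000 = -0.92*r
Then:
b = 0.42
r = -0.90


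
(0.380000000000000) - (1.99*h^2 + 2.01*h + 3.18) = -1.99*h^2 - 2.01*h - 2.8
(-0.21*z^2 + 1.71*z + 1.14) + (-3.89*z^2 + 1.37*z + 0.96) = -4.1*z^2 + 3.08*z + 2.1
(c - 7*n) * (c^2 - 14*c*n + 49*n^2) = c^3 - 21*c^2*n + 147*c*n^2 - 343*n^3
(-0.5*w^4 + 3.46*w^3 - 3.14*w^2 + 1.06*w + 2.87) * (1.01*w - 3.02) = -0.505*w^5 + 5.0046*w^4 - 13.6206*w^3 + 10.5534*w^2 - 0.3025*w - 8.6674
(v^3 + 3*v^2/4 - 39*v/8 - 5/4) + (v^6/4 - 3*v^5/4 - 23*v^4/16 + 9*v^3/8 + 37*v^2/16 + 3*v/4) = v^6/4 - 3*v^5/4 - 23*v^4/16 + 17*v^3/8 + 49*v^2/16 - 33*v/8 - 5/4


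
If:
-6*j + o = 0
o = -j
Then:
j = 0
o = 0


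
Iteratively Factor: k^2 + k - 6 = (k + 3)*(k - 2)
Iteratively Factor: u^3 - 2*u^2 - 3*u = (u + 1)*(u^2 - 3*u) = u*(u + 1)*(u - 3)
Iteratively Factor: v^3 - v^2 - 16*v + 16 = (v + 4)*(v^2 - 5*v + 4) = (v - 4)*(v + 4)*(v - 1)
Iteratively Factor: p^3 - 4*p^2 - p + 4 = (p - 1)*(p^2 - 3*p - 4) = (p - 1)*(p + 1)*(p - 4)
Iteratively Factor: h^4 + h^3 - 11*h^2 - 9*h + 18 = (h - 3)*(h^3 + 4*h^2 + h - 6) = (h - 3)*(h - 1)*(h^2 + 5*h + 6) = (h - 3)*(h - 1)*(h + 2)*(h + 3)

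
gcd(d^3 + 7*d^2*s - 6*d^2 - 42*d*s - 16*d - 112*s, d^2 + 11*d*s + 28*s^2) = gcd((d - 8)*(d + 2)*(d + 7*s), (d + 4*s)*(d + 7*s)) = d + 7*s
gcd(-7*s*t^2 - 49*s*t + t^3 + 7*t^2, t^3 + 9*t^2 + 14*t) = t^2 + 7*t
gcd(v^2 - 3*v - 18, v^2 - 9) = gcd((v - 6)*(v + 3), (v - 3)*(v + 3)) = v + 3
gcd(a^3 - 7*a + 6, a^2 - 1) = a - 1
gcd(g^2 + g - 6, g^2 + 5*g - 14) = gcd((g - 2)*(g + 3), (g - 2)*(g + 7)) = g - 2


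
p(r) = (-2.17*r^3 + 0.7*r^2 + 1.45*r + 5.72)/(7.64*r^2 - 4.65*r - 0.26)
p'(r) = (4.65 - 15.28*r)*(-2.17*r^3 + 0.7*r^2 + 1.45*r + 5.72)/(7.64*r^2 - 4.65*r - 0.26)^2 + (-6.51*r^2 + 1.4*r + 1.45)/(7.64*r^2 - 4.65*r - 0.26) = (-16.5788*r^4 + 20.181*r^3 - 12.6404*r^2 - 87.7656*r + 26.221)/(58.3696*r^4 - 71.052*r^3 + 17.6497*r^2 + 2.418*r + 0.0676)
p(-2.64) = 0.72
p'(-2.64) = -0.24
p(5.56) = -1.61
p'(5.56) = -0.30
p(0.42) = -7.27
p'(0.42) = -15.88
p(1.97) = -0.26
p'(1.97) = -0.71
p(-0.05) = -672.56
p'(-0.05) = 433319.91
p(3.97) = -1.11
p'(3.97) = -0.33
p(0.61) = -25.12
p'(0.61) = -462.13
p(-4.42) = 1.18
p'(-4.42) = -0.27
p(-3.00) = 0.80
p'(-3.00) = -0.25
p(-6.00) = 1.62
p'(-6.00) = -0.28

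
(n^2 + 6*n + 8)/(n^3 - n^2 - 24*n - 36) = (n + 4)/(n^2 - 3*n - 18)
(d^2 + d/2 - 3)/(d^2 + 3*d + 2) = (d - 3/2)/(d + 1)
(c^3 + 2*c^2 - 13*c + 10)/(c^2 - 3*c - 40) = (c^2 - 3*c + 2)/(c - 8)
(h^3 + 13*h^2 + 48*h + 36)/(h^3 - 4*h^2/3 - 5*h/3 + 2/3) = 3*(h^2 + 12*h + 36)/(3*h^2 - 7*h + 2)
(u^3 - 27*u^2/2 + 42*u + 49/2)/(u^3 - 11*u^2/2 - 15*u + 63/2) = (2*u^2 - 13*u - 7)/(2*u^2 + 3*u - 9)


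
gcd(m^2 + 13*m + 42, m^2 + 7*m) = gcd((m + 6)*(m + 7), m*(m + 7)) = m + 7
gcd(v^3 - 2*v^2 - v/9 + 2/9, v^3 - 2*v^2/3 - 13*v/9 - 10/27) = v + 1/3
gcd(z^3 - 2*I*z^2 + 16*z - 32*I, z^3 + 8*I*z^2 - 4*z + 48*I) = z^2 + 2*I*z + 8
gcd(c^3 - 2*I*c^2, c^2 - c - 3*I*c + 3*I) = 1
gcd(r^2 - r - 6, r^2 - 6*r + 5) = 1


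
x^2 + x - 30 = (x - 5)*(x + 6)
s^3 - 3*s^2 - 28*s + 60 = (s - 6)*(s - 2)*(s + 5)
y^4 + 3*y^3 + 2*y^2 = y^2*(y + 1)*(y + 2)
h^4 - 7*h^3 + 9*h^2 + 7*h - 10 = (h - 5)*(h - 2)*(h - 1)*(h + 1)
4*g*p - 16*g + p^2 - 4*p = (4*g + p)*(p - 4)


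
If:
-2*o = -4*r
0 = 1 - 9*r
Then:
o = 2/9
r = 1/9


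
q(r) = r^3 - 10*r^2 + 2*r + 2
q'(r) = 3*r^2 - 20*r + 2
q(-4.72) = -335.38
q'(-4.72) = 163.24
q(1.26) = -9.36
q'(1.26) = -18.44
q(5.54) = -123.80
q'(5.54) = -16.73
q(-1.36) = -21.73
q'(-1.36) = 34.75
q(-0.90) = -8.63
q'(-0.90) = 22.43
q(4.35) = -96.21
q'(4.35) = -28.23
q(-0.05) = 1.87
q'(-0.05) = 3.01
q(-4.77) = -343.60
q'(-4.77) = 165.66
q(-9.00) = -1555.00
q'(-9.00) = 425.00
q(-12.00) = -3190.00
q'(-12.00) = 674.00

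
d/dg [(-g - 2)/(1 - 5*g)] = -11/(5*g - 1)^2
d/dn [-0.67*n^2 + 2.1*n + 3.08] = 2.1 - 1.34*n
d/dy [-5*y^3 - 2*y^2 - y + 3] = -15*y^2 - 4*y - 1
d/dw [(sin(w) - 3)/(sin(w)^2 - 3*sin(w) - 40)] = (6*sin(w) + cos(w)^2 - 50)*cos(w)/((sin(w) - 8)^2*(sin(w) + 5)^2)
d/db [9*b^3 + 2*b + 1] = 27*b^2 + 2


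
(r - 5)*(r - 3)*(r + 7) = r^3 - r^2 - 41*r + 105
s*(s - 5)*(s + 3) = s^3 - 2*s^2 - 15*s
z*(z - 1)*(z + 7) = z^3 + 6*z^2 - 7*z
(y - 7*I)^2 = y^2 - 14*I*y - 49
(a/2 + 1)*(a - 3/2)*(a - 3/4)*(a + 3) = a^4/2 + 11*a^3/8 - 33*a^2/16 - 63*a/16 + 27/8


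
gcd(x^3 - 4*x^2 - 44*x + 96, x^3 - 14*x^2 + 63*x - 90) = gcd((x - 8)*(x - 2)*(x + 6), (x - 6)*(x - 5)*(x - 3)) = 1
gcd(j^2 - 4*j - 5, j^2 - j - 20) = j - 5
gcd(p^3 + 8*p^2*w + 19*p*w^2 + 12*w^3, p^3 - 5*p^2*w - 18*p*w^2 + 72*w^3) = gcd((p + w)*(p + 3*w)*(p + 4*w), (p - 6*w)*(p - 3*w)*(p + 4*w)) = p + 4*w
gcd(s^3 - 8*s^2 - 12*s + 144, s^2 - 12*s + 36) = s^2 - 12*s + 36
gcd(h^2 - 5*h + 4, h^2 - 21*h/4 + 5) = h - 4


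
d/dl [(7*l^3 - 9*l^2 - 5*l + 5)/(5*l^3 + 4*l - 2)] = (45*l^4 + 106*l^3 - 153*l^2 + 36*l - 10)/(25*l^6 + 40*l^4 - 20*l^3 + 16*l^2 - 16*l + 4)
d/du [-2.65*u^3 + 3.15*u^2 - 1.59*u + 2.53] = -7.95*u^2 + 6.3*u - 1.59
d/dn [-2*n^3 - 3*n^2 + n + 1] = -6*n^2 - 6*n + 1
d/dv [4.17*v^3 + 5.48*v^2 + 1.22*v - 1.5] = 12.51*v^2 + 10.96*v + 1.22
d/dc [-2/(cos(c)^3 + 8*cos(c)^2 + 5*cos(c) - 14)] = 2*(3*sin(c)^2 - 16*cos(c) - 8)*sin(c)/(cos(c)^3 + 8*cos(c)^2 + 5*cos(c) - 14)^2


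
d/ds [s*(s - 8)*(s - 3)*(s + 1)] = 4*s^3 - 30*s^2 + 26*s + 24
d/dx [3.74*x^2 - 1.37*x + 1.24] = 7.48*x - 1.37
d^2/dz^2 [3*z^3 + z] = 18*z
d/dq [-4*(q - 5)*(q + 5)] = -8*q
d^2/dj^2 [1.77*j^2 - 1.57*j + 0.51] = 3.54000000000000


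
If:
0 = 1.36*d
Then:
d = 0.00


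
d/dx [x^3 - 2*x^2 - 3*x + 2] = 3*x^2 - 4*x - 3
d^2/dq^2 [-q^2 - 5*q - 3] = -2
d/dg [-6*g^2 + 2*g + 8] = 2 - 12*g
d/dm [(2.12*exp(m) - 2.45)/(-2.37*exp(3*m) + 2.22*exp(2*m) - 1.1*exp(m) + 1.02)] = (10.0488*exp(3*m) - 22.1259*exp(2*m) + 10.878*exp(m) - 0.5326)*exp(m)/(5.6169*exp(6*m) - 10.5228*exp(5*m) + 10.1424*exp(4*m) - 9.7188*exp(3*m) + 5.7388*exp(2*m) - 2.244*exp(m) + 1.0404)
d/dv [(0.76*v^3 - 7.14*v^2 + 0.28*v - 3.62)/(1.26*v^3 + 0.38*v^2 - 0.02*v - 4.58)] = (9.2852*v^4 - 0.736*v^3 + 3.2776*v^2 + 68.1536*v - 1.3548)/(1.5876*v^6 + 0.9576*v^5 + 0.094*v^4 - 11.5568*v^3 - 3.4804*v^2 + 0.1832*v + 20.9764)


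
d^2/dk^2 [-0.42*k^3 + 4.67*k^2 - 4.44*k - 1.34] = 9.34 - 2.52*k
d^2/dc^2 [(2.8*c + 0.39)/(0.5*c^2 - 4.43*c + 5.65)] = ((24.418 - 8.4*c)*(0.5*c^2 - 4.43*c + 5.65) + (1.0*c - 4.43)*(2.0*c - 8.86)*(2.8*c + 0.39))/(0.5*c^2 - 4.43*c + 5.65)^3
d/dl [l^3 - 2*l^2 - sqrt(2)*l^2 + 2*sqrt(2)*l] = 3*l^2 - 4*l - 2*sqrt(2)*l + 2*sqrt(2)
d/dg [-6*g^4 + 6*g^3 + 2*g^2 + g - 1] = -24*g^3 + 18*g^2 + 4*g + 1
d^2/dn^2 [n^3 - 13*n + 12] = 6*n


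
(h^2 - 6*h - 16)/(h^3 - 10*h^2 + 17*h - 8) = (h + 2)/(h^2 - 2*h + 1)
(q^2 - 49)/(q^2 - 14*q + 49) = (q + 7)/(q - 7)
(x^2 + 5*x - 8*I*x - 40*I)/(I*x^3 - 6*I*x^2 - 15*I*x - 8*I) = (-I*x^2 + x*(-8 - 5*I) - 40)/(x^3 - 6*x^2 - 15*x - 8)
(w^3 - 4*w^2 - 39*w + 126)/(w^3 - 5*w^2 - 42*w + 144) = (w - 7)/(w - 8)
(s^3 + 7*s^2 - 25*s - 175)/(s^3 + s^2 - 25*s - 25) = (s + 7)/(s + 1)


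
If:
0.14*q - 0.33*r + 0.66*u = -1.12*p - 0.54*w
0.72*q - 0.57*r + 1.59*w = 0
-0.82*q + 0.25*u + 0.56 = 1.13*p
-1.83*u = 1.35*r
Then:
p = 0.627285420812357*w + 0.228355522712208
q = 0.286771024246138 - 1.16175854821885*w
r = 1.32198920224987*w + 0.36223708325828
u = -0.975237936085973*w - 0.267224077813485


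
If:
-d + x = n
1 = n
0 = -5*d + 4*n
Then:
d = 4/5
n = 1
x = 9/5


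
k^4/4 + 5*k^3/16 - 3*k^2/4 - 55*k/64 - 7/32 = (k/4 + 1/2)*(k - 7/4)*(k + 1/2)^2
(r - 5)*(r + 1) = r^2 - 4*r - 5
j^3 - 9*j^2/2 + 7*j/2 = j*(j - 7/2)*(j - 1)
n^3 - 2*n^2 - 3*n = n*(n - 3)*(n + 1)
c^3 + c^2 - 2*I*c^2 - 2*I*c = c*(c + 1)*(c - 2*I)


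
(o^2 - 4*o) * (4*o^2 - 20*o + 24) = 4*o^4 - 36*o^3 + 104*o^2 - 96*o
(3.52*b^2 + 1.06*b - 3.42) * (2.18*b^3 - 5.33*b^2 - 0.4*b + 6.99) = 7.6736*b^5 - 16.4508*b^4 - 14.5134*b^3 + 42.4094*b^2 + 8.7774*b - 23.9058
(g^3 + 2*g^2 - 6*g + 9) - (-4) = g^3 + 2*g^2 - 6*g + 13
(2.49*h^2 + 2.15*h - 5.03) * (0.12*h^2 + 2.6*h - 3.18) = 0.2988*h^4 + 6.732*h^3 - 2.9318*h^2 - 19.915*h + 15.9954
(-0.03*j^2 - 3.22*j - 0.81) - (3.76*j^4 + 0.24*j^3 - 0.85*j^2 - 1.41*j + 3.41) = -3.76*j^4 - 0.24*j^3 + 0.82*j^2 - 1.81*j - 4.22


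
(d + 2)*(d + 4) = d^2 + 6*d + 8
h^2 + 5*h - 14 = (h - 2)*(h + 7)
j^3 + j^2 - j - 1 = (j - 1)*(j + 1)^2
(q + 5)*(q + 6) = q^2 + 11*q + 30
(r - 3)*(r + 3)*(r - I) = r^3 - I*r^2 - 9*r + 9*I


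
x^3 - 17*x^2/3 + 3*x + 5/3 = (x - 5)*(x - 1)*(x + 1/3)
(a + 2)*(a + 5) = a^2 + 7*a + 10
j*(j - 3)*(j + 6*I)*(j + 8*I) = j^4 - 3*j^3 + 14*I*j^3 - 48*j^2 - 42*I*j^2 + 144*j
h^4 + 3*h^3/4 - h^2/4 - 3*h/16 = h*(h - 1/2)*(h + 1/2)*(h + 3/4)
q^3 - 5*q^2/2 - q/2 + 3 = (q - 2)*(q - 3/2)*(q + 1)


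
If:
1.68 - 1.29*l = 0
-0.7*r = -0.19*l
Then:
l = 1.30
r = 0.35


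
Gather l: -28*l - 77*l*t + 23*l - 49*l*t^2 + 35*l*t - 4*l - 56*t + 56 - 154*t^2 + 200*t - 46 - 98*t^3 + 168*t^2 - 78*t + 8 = l*(-49*t^2 - 42*t - 9) - 98*t^3 + 14*t^2 + 66*t + 18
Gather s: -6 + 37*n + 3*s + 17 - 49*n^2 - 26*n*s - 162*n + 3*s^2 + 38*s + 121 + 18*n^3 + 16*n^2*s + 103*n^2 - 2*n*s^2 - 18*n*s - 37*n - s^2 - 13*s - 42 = 18*n^3 + 54*n^2 - 162*n + s^2*(2 - 2*n) + s*(16*n^2 - 44*n + 28) + 90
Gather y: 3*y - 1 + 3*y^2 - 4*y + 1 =3*y^2 - y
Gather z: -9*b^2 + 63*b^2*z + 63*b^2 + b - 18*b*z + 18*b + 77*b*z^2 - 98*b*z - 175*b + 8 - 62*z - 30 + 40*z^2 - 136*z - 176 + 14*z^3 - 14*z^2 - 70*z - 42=54*b^2 - 156*b + 14*z^3 + z^2*(77*b + 26) + z*(63*b^2 - 116*b - 268) - 240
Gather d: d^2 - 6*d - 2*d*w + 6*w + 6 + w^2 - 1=d^2 + d*(-2*w - 6) + w^2 + 6*w + 5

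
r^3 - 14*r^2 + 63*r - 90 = (r - 6)*(r - 5)*(r - 3)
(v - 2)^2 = v^2 - 4*v + 4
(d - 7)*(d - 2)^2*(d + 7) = d^4 - 4*d^3 - 45*d^2 + 196*d - 196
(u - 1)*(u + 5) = u^2 + 4*u - 5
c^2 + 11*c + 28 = (c + 4)*(c + 7)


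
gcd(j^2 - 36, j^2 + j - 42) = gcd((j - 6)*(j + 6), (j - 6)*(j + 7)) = j - 6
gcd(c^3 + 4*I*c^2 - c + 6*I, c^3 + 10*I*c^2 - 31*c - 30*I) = c^2 + 5*I*c - 6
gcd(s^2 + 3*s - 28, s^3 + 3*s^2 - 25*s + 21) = s + 7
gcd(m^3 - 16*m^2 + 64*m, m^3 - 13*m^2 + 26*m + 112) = m - 8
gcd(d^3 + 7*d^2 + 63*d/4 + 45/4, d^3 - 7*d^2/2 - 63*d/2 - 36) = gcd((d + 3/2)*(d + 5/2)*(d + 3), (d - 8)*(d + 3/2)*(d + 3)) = d^2 + 9*d/2 + 9/2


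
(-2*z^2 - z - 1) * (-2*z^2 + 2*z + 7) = 4*z^4 - 2*z^3 - 14*z^2 - 9*z - 7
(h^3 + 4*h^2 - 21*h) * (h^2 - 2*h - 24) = h^5 + 2*h^4 - 53*h^3 - 54*h^2 + 504*h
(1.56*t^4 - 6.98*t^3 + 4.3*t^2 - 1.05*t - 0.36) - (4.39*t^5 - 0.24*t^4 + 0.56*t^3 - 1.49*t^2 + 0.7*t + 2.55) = -4.39*t^5 + 1.8*t^4 - 7.54*t^3 + 5.79*t^2 - 1.75*t - 2.91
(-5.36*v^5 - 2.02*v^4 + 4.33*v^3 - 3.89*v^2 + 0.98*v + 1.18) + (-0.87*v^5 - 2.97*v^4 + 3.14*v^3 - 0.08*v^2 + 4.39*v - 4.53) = -6.23*v^5 - 4.99*v^4 + 7.47*v^3 - 3.97*v^2 + 5.37*v - 3.35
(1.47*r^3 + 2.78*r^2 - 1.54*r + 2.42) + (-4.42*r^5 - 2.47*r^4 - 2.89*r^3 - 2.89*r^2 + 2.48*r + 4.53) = -4.42*r^5 - 2.47*r^4 - 1.42*r^3 - 0.11*r^2 + 0.94*r + 6.95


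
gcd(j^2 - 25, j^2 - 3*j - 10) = j - 5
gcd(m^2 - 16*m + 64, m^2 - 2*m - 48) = m - 8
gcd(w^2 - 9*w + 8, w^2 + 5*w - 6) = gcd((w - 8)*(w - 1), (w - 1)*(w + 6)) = w - 1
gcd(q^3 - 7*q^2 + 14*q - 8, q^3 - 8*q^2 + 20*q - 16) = q^2 - 6*q + 8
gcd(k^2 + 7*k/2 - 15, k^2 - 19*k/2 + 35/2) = k - 5/2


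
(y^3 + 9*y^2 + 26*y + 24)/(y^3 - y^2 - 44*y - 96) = (y + 2)/(y - 8)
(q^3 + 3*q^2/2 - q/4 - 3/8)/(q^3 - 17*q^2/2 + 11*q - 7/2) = (q^2 + 2*q + 3/4)/(q^2 - 8*q + 7)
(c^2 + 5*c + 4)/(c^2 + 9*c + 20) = (c + 1)/(c + 5)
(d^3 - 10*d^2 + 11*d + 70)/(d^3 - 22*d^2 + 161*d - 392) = (d^2 - 3*d - 10)/(d^2 - 15*d + 56)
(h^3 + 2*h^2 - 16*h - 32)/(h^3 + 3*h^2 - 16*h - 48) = (h + 2)/(h + 3)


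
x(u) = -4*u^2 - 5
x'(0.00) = 0.00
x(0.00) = -5.00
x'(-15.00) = 120.00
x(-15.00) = -905.00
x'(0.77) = -6.16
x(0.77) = -7.37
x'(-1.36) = 10.88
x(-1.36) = -12.40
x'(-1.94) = 15.52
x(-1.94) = -20.05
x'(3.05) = -24.40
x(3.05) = -42.21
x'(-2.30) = 18.40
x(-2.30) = -26.16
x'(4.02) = -32.16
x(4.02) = -69.64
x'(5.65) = -45.20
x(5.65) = -132.69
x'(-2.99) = 23.92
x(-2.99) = -40.76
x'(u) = -8*u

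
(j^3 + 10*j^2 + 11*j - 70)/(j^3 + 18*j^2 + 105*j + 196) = (j^2 + 3*j - 10)/(j^2 + 11*j + 28)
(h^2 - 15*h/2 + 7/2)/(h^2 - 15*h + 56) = (h - 1/2)/(h - 8)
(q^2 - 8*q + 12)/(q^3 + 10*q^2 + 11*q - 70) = (q - 6)/(q^2 + 12*q + 35)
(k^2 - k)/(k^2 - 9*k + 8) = k/(k - 8)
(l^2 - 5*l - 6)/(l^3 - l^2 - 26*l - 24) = 1/(l + 4)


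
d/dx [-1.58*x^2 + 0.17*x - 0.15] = 0.17 - 3.16*x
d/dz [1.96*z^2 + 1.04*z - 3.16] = 3.92*z + 1.04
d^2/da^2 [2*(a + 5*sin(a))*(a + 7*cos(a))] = -10*a*sin(a) - 14*a*cos(a) - 28*sin(a) - 140*sin(2*a) + 20*cos(a) + 4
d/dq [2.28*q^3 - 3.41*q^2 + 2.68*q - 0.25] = 6.84*q^2 - 6.82*q + 2.68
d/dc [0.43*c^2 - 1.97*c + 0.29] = 0.86*c - 1.97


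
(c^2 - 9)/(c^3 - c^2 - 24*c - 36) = (c - 3)/(c^2 - 4*c - 12)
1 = 1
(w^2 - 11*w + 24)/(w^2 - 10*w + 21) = (w - 8)/(w - 7)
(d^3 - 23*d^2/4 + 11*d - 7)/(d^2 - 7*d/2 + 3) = (4*d^2 - 15*d + 14)/(2*(2*d - 3))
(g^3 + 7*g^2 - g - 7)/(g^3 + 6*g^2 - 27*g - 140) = (g^2 - 1)/(g^2 - g - 20)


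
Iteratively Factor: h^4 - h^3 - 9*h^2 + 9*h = (h)*(h^3 - h^2 - 9*h + 9) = h*(h + 3)*(h^2 - 4*h + 3) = h*(h - 1)*(h + 3)*(h - 3)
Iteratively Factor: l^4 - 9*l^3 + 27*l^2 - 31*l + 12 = (l - 4)*(l^3 - 5*l^2 + 7*l - 3) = (l - 4)*(l - 1)*(l^2 - 4*l + 3) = (l - 4)*(l - 1)^2*(l - 3)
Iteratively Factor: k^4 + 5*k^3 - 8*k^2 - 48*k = (k + 4)*(k^3 + k^2 - 12*k) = (k - 3)*(k + 4)*(k^2 + 4*k) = k*(k - 3)*(k + 4)*(k + 4)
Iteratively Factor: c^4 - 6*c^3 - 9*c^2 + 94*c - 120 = (c - 2)*(c^3 - 4*c^2 - 17*c + 60) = (c - 5)*(c - 2)*(c^2 + c - 12) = (c - 5)*(c - 2)*(c + 4)*(c - 3)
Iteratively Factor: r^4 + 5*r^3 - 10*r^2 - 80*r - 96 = (r + 4)*(r^3 + r^2 - 14*r - 24) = (r + 3)*(r + 4)*(r^2 - 2*r - 8) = (r + 2)*(r + 3)*(r + 4)*(r - 4)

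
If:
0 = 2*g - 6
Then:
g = 3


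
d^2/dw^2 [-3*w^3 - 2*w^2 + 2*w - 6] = -18*w - 4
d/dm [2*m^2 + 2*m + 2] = 4*m + 2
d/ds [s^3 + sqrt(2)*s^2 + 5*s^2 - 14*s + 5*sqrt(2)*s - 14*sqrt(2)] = 3*s^2 + 2*sqrt(2)*s + 10*s - 14 + 5*sqrt(2)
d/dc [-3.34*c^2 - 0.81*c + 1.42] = -6.68*c - 0.81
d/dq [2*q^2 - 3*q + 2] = 4*q - 3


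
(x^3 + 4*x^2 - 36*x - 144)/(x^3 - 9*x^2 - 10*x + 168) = (x + 6)/(x - 7)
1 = 1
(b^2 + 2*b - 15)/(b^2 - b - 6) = (b + 5)/(b + 2)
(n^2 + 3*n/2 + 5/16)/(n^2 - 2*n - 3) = (16*n^2 + 24*n + 5)/(16*(n^2 - 2*n - 3))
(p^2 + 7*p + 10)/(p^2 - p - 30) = (p + 2)/(p - 6)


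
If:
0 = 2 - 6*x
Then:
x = 1/3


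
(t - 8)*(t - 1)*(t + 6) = t^3 - 3*t^2 - 46*t + 48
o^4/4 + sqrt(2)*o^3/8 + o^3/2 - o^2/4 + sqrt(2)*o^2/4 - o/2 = o*(o/2 + 1)*(o/2 + sqrt(2)/2)*(o - sqrt(2)/2)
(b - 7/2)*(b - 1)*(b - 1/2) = b^3 - 5*b^2 + 23*b/4 - 7/4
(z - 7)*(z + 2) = z^2 - 5*z - 14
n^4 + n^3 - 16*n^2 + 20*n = n*(n - 2)^2*(n + 5)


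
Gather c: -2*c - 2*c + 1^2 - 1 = -4*c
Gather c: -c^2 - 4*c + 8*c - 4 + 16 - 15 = -c^2 + 4*c - 3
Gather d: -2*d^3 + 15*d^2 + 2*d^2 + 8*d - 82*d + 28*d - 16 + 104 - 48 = -2*d^3 + 17*d^2 - 46*d + 40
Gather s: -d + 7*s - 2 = -d + 7*s - 2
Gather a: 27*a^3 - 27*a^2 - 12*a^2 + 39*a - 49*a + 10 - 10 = 27*a^3 - 39*a^2 - 10*a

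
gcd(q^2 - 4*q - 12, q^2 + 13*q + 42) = 1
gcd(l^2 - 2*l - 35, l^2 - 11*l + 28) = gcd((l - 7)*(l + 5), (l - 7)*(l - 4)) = l - 7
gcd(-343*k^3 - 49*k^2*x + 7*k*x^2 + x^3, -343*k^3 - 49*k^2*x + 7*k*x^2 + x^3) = -343*k^3 - 49*k^2*x + 7*k*x^2 + x^3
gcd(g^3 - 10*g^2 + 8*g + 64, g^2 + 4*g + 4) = g + 2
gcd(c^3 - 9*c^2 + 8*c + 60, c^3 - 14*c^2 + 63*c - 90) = c^2 - 11*c + 30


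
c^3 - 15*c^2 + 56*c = c*(c - 8)*(c - 7)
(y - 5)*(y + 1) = y^2 - 4*y - 5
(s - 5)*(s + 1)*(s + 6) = s^3 + 2*s^2 - 29*s - 30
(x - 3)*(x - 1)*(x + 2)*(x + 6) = x^4 + 4*x^3 - 17*x^2 - 24*x + 36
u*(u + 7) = u^2 + 7*u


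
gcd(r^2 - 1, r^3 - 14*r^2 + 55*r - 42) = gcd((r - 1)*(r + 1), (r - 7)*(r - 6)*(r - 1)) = r - 1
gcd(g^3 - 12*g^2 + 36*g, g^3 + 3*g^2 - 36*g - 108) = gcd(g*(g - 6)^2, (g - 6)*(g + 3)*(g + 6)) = g - 6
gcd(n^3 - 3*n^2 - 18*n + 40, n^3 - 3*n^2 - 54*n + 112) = n - 2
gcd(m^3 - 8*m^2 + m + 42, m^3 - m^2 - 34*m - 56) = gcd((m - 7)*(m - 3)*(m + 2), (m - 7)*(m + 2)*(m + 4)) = m^2 - 5*m - 14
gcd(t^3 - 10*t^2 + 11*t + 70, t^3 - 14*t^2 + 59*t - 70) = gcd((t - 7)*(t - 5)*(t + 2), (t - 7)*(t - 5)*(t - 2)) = t^2 - 12*t + 35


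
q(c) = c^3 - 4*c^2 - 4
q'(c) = 3*c^2 - 8*c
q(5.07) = 23.50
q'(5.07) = 36.55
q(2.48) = -13.35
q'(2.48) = -1.39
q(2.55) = -13.43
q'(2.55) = -0.89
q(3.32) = -11.50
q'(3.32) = 6.51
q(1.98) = -11.92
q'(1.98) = -4.08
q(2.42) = -13.25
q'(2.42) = -1.79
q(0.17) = -4.11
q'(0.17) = -1.27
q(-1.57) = -17.73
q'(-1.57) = 19.95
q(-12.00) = -2308.00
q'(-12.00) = 528.00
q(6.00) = 68.00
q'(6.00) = 60.00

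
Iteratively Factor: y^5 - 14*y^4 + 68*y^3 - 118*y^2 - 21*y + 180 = (y - 5)*(y^4 - 9*y^3 + 23*y^2 - 3*y - 36) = (y - 5)*(y - 3)*(y^3 - 6*y^2 + 5*y + 12) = (y - 5)*(y - 3)*(y + 1)*(y^2 - 7*y + 12) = (y - 5)*(y - 4)*(y - 3)*(y + 1)*(y - 3)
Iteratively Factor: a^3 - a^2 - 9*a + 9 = (a - 3)*(a^2 + 2*a - 3) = (a - 3)*(a + 3)*(a - 1)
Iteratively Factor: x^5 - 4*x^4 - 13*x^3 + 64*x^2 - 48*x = (x - 1)*(x^4 - 3*x^3 - 16*x^2 + 48*x) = (x - 4)*(x - 1)*(x^3 + x^2 - 12*x) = x*(x - 4)*(x - 1)*(x^2 + x - 12) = x*(x - 4)*(x - 3)*(x - 1)*(x + 4)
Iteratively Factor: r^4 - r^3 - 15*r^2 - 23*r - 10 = (r + 1)*(r^3 - 2*r^2 - 13*r - 10) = (r - 5)*(r + 1)*(r^2 + 3*r + 2) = (r - 5)*(r + 1)^2*(r + 2)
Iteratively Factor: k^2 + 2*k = (k + 2)*(k)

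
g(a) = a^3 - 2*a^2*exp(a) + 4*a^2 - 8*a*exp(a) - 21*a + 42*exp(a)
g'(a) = -2*a^2*exp(a) + 3*a^2 - 12*a*exp(a) + 8*a + 34*exp(a) - 21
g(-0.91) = 40.84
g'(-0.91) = -8.38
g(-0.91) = 40.84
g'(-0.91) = -8.38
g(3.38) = -218.37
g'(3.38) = -823.45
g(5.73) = -21206.52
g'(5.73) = -30804.72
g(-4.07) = 85.02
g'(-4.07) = -3.02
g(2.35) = 113.17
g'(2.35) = -40.63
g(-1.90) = 54.96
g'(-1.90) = -17.95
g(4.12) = -1482.05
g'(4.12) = -2977.45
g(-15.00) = -2160.00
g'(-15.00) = 534.00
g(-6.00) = 54.04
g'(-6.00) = 39.08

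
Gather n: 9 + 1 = 10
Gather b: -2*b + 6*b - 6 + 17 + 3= 4*b + 14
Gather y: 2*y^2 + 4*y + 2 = 2*y^2 + 4*y + 2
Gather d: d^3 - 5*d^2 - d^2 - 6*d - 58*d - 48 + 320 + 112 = d^3 - 6*d^2 - 64*d + 384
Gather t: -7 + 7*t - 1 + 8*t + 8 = 15*t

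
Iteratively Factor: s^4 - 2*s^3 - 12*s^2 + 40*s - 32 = (s - 2)*(s^3 - 12*s + 16) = (s - 2)^2*(s^2 + 2*s - 8) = (s - 2)^2*(s + 4)*(s - 2)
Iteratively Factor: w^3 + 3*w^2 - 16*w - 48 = (w - 4)*(w^2 + 7*w + 12) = (w - 4)*(w + 3)*(w + 4)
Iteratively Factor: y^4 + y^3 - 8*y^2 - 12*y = (y + 2)*(y^3 - y^2 - 6*y) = (y + 2)^2*(y^2 - 3*y) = (y - 3)*(y + 2)^2*(y)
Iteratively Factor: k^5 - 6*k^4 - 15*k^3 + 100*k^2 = (k + 4)*(k^4 - 10*k^3 + 25*k^2) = k*(k + 4)*(k^3 - 10*k^2 + 25*k) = k*(k - 5)*(k + 4)*(k^2 - 5*k) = k^2*(k - 5)*(k + 4)*(k - 5)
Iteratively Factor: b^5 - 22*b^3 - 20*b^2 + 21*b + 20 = (b - 5)*(b^4 + 5*b^3 + 3*b^2 - 5*b - 4) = (b - 5)*(b + 4)*(b^3 + b^2 - b - 1) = (b - 5)*(b + 1)*(b + 4)*(b^2 - 1) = (b - 5)*(b - 1)*(b + 1)*(b + 4)*(b + 1)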